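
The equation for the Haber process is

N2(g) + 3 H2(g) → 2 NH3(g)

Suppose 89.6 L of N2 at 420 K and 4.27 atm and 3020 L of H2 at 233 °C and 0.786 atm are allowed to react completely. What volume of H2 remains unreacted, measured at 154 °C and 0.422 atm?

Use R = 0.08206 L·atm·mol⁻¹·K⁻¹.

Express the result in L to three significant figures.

n(N2) = PV/RT = (4.27 × 89.6) / (0.08206 × 420) = 11.10 mol
n(H2) = PV/RT = (0.786 × 3020) / (0.08206 × 506.15) = 57.15 mol
For 11.10 mol N2, stoichiometry requires (3/1) × 11.10 = 33.30 mol H2; 57.15 mol is available, so N2 is limiting.
n(H2) consumed = (3/1) × 11.10 = 33.30 mol; remaining = 57.15 − 33.30 = 23.85 mol
V(H2) = nRT/P = 23.85 × 0.08206 × 427.15 / 0.422 = 1981 L

1980 L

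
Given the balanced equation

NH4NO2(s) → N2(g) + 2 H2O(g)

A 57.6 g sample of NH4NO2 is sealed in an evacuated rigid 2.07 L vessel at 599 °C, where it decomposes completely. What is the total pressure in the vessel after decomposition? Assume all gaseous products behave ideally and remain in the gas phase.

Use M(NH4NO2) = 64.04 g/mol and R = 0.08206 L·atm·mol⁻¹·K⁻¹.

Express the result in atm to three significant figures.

93.3 atm

n(NH4NO2) = 57.6 / 64.04 = 0.8994 mol
n(gas produced) = (3/1) × 0.8994 = 2.698 mol
P = nRT/V = 2.698 × 0.08206 × 872.15 / 2.07 = 93.28 atm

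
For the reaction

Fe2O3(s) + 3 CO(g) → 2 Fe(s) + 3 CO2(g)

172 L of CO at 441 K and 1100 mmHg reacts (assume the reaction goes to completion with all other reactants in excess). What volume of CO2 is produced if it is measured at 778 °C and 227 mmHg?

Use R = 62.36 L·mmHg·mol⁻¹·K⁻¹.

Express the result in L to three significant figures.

n(CO) = PV/RT = (1100 × 172) / (62.36 × 441) = 6.880 mol
n(CO2) = (3/3) × 6.880 = 6.880 mol
V = nRT/P = 6.880 × 62.36 × 1051.15 / 227 = 1987 L

1990 L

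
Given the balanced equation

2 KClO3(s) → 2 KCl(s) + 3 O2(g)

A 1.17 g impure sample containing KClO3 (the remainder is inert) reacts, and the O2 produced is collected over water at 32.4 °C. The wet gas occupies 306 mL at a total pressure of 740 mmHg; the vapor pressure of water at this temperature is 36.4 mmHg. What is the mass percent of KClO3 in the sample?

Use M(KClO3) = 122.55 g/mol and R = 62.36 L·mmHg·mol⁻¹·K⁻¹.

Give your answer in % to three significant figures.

P(O2) = 740 − 36.4 = 703.6 mmHg
n(O2) = PV/RT = (703.6 × 0.3060) / (62.36 × 305.55) = 0.01130 mol
n(KClO3) = (2/3) × 0.01130 = 0.007533 mol
m(KClO3) = 0.007533 × 122.55 = 0.9232 g
%KClO3 = 0.9232 / 1.17 × 100 = 78.91%

78.9 %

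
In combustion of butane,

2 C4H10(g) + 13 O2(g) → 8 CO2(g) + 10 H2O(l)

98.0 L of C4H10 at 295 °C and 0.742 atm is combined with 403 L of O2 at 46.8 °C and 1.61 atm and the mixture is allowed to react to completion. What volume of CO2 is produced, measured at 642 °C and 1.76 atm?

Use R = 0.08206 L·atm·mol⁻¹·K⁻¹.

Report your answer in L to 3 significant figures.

n(C4H10) = PV/RT = (0.742 × 98.0) / (0.08206 × 568.15) = 1.560 mol
n(O2) = PV/RT = (1.61 × 403) / (0.08206 × 319.95) = 24.71 mol
For 1.560 mol C4H10, stoichiometry requires (13/2) × 1.560 = 10.14 mol O2; 24.71 mol is available, so C4H10 is limiting.
n(CO2) = (8/2) × 1.560 = 6.240 mol
V(CO2) = nRT/P = 6.240 × 0.08206 × 915.15 / 1.76 = 266.3 L

266 L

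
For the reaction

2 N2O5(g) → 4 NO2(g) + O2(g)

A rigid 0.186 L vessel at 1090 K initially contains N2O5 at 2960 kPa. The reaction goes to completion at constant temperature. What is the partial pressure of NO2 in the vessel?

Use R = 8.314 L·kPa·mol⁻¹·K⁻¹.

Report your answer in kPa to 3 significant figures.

5920 kPa

n(N2O5)₀ = PV/RT = (2960 × 0.186) / (8.314 × 1090) = 0.06075 mol
n(NO2) = (4/2) × 0.06075 = 0.1215 mol
P(NO2) = nRT/V = 0.1215 × 8.314 × 1090 / 0.186 = 5920 kPa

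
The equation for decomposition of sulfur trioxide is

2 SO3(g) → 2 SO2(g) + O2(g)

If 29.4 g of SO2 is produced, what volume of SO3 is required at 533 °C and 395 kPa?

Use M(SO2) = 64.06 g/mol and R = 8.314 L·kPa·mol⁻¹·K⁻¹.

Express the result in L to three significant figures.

7.79 L

n(SO2) = 29.40 / 64.06 = 0.4589 mol
n(SO3) = (2/2) × 0.4589 = 0.4589 mol
V = nRT/P = 0.4589 × 8.314 × 806.15 / 395 = 7.787 L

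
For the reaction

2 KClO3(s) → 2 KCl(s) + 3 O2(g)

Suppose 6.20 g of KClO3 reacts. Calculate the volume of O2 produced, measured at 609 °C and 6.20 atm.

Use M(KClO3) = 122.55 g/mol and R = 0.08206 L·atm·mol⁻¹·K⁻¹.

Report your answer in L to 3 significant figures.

0.886 L

n(KClO3) = 6.200 / 122.55 = 0.05059 mol
n(O2) = (3/2) × 0.05059 = 0.07589 mol
V = nRT/P = 0.07589 × 0.08206 × 882.15 / 6.20 = 0.8861 L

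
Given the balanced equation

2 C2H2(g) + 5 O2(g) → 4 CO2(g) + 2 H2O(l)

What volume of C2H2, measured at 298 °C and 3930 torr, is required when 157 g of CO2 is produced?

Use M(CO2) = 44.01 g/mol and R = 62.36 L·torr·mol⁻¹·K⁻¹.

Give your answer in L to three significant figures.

16.2 L

n(CO2) = 157.0 / 44.01 = 3.567 mol
n(C2H2) = (2/4) × 3.567 = 1.784 mol
V = nRT/P = 1.784 × 62.36 × 571.15 / 3930 = 16.17 L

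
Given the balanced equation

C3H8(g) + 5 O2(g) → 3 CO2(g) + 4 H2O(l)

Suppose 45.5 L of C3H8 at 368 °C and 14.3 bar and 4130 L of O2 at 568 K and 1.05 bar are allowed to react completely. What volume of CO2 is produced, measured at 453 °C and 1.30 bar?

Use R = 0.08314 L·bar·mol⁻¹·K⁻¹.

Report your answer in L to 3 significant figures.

n(C3H8) = PV/RT = (14.3 × 45.5) / (0.08314 × 641.15) = 12.21 mol
n(O2) = PV/RT = (1.05 × 4130) / (0.08314 × 568) = 91.83 mol
For 12.21 mol C3H8, stoichiometry requires (5/1) × 12.21 = 61.05 mol O2; 91.83 mol is available, so C3H8 is limiting.
n(CO2) = (3/1) × 12.21 = 36.63 mol
V(CO2) = nRT/P = 36.63 × 0.08314 × 726.15 / 1.30 = 1701 L

1700 L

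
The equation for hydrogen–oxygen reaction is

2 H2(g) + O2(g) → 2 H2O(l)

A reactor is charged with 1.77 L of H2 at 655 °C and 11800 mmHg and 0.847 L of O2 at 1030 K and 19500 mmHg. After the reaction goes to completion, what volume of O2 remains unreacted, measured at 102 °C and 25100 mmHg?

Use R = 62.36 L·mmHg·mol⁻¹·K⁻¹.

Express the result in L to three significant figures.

0.0715 L

n(H2) = PV/RT = (11800 × 1.77) / (62.36 × 928.15) = 0.3609 mol
n(O2) = PV/RT = (19500 × 0.847) / (62.36 × 1030) = 0.2571 mol
For 0.3609 mol H2, stoichiometry requires (1/2) × 0.3609 = 0.1804 mol O2; 0.2571 mol is available, so H2 is limiting.
n(O2) consumed = (1/2) × 0.3609 = 0.1804 mol; remaining = 0.2571 − 0.1804 = 0.07670 mol
V(O2) = nRT/P = 0.07670 × 62.36 × 375.15 / 25100 = 0.07149 L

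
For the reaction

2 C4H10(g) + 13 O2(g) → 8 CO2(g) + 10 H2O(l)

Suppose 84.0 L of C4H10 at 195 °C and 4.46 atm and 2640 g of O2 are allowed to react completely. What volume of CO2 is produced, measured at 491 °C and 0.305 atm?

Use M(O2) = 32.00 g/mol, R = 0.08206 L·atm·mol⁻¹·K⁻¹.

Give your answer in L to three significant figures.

8020 L

n(C4H10) = PV/RT = (4.46 × 84.0) / (0.08206 × 468.15) = 9.752 mol
n(O2) = 2640 / 32.00 = 82.50 mol
For 9.752 mol C4H10, stoichiometry requires (13/2) × 9.752 = 63.39 mol O2; 82.50 mol is available, so C4H10 is limiting.
n(CO2) = (8/2) × 9.752 = 39.01 mol
V(CO2) = nRT/P = 39.01 × 0.08206 × 764.15 / 0.305 = 8020 L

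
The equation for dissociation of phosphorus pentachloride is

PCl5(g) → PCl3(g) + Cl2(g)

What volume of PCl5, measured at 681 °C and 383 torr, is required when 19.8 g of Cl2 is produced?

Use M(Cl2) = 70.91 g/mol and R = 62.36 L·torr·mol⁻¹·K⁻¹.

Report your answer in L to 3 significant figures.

43.4 L

n(Cl2) = 19.80 / 70.91 = 0.2792 mol
n(PCl5) = (1/1) × 0.2792 = 0.2792 mol
V = nRT/P = 0.2792 × 62.36 × 954.15 / 383 = 43.37 L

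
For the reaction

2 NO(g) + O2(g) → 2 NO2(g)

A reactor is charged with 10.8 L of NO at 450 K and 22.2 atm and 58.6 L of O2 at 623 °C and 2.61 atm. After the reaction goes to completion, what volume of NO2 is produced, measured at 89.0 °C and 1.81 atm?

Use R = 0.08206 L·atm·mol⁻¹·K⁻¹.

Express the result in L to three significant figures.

68.3 L

n(NO) = PV/RT = (22.2 × 10.8) / (0.08206 × 450) = 6.493 mol
n(O2) = PV/RT = (2.61 × 58.6) / (0.08206 × 896.15) = 2.080 mol
For 6.493 mol NO, stoichiometry requires (1/2) × 6.493 = 3.247 mol O2; 2.080 mol is available, so O2 is limiting.
n(NO2) = (2/1) × 2.080 = 4.160 mol
V(NO2) = nRT/P = 4.160 × 0.08206 × 362.15 / 1.81 = 68.30 L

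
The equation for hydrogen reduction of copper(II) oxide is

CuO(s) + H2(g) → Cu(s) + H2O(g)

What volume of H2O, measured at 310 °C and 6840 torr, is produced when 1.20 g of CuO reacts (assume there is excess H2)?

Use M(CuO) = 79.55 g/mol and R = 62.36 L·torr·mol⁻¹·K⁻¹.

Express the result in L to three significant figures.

0.0802 L

n(CuO) = 1.200 / 79.55 = 0.01508 mol
n(H2O) = (1/1) × 0.01508 = 0.01508 mol
V = nRT/P = 0.01508 × 62.36 × 583.15 / 6840 = 0.08017 L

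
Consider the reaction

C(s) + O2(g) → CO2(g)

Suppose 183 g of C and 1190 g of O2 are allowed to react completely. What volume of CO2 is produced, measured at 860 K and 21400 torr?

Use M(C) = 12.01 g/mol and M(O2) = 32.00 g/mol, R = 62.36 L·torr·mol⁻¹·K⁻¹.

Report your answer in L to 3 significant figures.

38.2 L

n(C) = 183 / 12.01 = 15.24 mol
n(O2) = 1190 / 32.00 = 37.19 mol
For 15.24 mol C, stoichiometry requires (1/1) × 15.24 = 15.24 mol O2; 37.19 mol is available, so C is limiting.
n(CO2) = (1/1) × 15.24 = 15.24 mol
V(CO2) = nRT/P = 15.24 × 62.36 × 860 / 21400 = 38.19 L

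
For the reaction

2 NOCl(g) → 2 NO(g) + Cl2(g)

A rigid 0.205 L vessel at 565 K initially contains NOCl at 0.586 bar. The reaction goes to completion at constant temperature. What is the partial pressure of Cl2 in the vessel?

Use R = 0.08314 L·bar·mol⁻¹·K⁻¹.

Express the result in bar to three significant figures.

0.293 bar

n(NOCl)₀ = PV/RT = (0.586 × 0.205) / (0.08314 × 565) = 0.002557 mol
n(Cl2) = (1/2) × 0.002557 = 0.001278 mol
P(Cl2) = nRT/V = 0.001278 × 0.08314 × 565 / 0.205 = 0.2928 bar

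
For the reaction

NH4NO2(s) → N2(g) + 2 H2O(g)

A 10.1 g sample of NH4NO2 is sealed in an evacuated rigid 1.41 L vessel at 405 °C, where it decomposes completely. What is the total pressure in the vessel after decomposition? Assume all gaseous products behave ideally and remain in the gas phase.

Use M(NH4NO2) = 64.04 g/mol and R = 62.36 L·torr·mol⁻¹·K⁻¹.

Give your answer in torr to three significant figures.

14200 torr

n(NH4NO2) = 10.1 / 64.04 = 0.1577 mol
n(gas produced) = (3/1) × 0.1577 = 0.4731 mol
P = nRT/V = 0.4731 × 62.36 × 678.15 / 1.41 = 14190 torr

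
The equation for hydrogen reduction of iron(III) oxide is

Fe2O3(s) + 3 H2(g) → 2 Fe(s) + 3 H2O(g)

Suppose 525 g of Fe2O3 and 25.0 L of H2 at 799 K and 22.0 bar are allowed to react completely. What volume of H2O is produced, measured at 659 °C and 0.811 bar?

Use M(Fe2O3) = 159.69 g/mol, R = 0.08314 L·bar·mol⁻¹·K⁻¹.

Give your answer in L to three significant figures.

n(Fe2O3) = 525 / 159.69 = 3.288 mol
n(H2) = PV/RT = (22.0 × 25.0) / (0.08314 × 799) = 8.280 mol
For 3.288 mol Fe2O3, stoichiometry requires (3/1) × 3.288 = 9.864 mol H2; 8.280 mol is available, so H2 is limiting.
n(H2O) = (3/3) × 8.280 = 8.280 mol
V(H2O) = nRT/P = 8.280 × 0.08314 × 932.15 / 0.811 = 791.2 L

791 L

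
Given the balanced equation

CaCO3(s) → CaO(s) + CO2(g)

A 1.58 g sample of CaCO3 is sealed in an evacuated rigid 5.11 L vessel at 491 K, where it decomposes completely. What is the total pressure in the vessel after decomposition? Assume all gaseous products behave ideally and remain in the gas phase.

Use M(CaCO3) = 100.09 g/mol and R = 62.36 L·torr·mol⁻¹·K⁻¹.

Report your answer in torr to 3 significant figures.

94.6 torr

n(CaCO3) = 1.58 / 100.09 = 0.01579 mol
n(gas produced) = (1/1) × 0.01579 = 0.01579 mol
P = nRT/V = 0.01579 × 62.36 × 491 / 5.11 = 94.61 torr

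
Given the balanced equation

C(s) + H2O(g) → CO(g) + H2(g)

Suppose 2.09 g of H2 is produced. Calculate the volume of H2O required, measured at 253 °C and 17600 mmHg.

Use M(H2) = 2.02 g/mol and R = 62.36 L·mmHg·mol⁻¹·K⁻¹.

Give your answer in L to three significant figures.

1.93 L

n(H2) = 2.090 / 2.02 = 1.035 mol
n(H2O) = (1/1) × 1.035 = 1.035 mol
V = nRT/P = 1.035 × 62.36 × 526.15 / 17600 = 1.929 L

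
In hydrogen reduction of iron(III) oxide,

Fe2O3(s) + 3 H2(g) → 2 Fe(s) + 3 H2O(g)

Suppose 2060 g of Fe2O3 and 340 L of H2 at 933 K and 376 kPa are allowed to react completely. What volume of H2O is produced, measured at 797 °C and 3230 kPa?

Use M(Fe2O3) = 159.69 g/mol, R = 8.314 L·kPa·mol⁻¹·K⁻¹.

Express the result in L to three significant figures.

n(Fe2O3) = 2060 / 159.69 = 12.90 mol
n(H2) = PV/RT = (376 × 340) / (8.314 × 933) = 16.48 mol
For 12.90 mol Fe2O3, stoichiometry requires (3/1) × 12.90 = 38.70 mol H2; 16.48 mol is available, so H2 is limiting.
n(H2O) = (3/3) × 16.48 = 16.48 mol
V(H2O) = nRT/P = 16.48 × 8.314 × 1070.15 / 3230 = 45.40 L

45.4 L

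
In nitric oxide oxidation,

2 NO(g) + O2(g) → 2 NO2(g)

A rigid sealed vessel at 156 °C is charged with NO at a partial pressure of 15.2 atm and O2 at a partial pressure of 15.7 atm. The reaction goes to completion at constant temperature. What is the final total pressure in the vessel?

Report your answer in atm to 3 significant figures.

Because the vessel is rigid and T is held at 156 °C, work the stoichiometry in partial pressures (P_i = n_iRT/V).
P(O2) required for 15.2 atm of NO = (1/2) × 15.2 = 7.600 atm; available 15.7 atm, so NO is limiting.
P(O2) remaining = 15.7 − (1/2) × 15.2 = 8.100 atm
P(gaseous products) = (2)/2 × 15.2 = 15.20 atm
P_total at 156 °C = 8.100 + 15.20 = 23.30 atm

23.3 atm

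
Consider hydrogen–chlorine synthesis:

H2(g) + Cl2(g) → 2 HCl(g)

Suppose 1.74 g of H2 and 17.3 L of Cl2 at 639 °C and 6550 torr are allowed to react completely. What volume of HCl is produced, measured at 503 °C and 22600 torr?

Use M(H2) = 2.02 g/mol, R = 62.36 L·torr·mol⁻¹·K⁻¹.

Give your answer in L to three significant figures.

3.69 L

n(H2) = 1.74 / 2.02 = 0.8614 mol
n(Cl2) = PV/RT = (6550 × 17.3) / (62.36 × 912.15) = 1.992 mol
For 0.8614 mol H2, stoichiometry requires (1/1) × 0.8614 = 0.8614 mol Cl2; 1.992 mol is available, so H2 is limiting.
n(HCl) = (2/1) × 0.8614 = 1.723 mol
V(HCl) = nRT/P = 1.723 × 62.36 × 776.15 / 22600 = 3.690 L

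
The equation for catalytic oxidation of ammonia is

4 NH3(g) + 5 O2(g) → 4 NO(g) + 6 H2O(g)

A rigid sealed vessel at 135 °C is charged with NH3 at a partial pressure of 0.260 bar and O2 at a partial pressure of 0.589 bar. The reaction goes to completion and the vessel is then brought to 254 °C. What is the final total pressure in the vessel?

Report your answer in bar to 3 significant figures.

1.18 bar

At constant V, partial pressures at 135 °C are proportional to moles, so apply stoichiometry directly to pressures.
P(O2) required for 0.260 bar of NH3 = (5/4) × 0.260 = 0.3250 bar; available 0.589 bar, so NH3 is limiting.
P(O2) remaining = 0.589 − (5/4) × 0.260 = 0.2640 bar
P(gaseous products) = (4+6)/4 × 0.260 = 0.6500 bar
P_total at 135 °C = 0.2640 + 0.6500 = 0.9140 bar
Scaling to 254 °C: P = 0.9140 × 527.15/408.15 = 1.180 bar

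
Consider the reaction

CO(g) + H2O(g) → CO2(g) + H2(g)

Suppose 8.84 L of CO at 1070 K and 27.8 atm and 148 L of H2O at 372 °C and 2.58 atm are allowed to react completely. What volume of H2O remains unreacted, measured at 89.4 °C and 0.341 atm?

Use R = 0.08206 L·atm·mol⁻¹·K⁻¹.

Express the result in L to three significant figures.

385 L

n(CO) = PV/RT = (27.8 × 8.84) / (0.08206 × 1070) = 2.799 mol
n(H2O) = PV/RT = (2.58 × 148) / (0.08206 × 645.15) = 7.213 mol
For 2.799 mol CO, stoichiometry requires (1/1) × 2.799 = 2.799 mol H2O; 7.213 mol is available, so CO is limiting.
n(H2O) consumed = (1/1) × 2.799 = 2.799 mol; remaining = 7.213 − 2.799 = 4.414 mol
V(H2O) = nRT/P = 4.414 × 0.08206 × 362.55 / 0.341 = 385.1 L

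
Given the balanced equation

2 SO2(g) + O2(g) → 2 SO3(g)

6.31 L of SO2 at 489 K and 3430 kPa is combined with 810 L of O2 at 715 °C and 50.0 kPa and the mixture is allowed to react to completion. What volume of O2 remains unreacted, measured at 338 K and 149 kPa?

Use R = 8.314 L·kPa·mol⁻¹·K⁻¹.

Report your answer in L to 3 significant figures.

n(SO2) = PV/RT = (3430 × 6.31) / (8.314 × 489) = 5.324 mol
n(O2) = PV/RT = (50.0 × 810) / (8.314 × 988.15) = 4.930 mol
For 5.324 mol SO2, stoichiometry requires (1/2) × 5.324 = 2.662 mol O2; 4.930 mol is available, so SO2 is limiting.
n(O2) consumed = (1/2) × 5.324 = 2.662 mol; remaining = 4.930 − 2.662 = 2.268 mol
V(O2) = nRT/P = 2.268 × 8.314 × 338 / 149 = 42.77 L

42.8 L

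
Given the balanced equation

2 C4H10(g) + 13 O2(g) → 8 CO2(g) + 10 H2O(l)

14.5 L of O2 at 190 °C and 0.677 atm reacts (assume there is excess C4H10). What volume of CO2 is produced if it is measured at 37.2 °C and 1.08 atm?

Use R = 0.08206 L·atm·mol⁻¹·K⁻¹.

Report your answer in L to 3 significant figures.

3.75 L

n(O2) = PV/RT = (0.677 × 14.5) / (0.08206 × 463.15) = 0.2583 mol
n(CO2) = (8/13) × 0.2583 = 0.1590 mol
V = nRT/P = 0.1590 × 0.08206 × 310.35 / 1.08 = 3.749 L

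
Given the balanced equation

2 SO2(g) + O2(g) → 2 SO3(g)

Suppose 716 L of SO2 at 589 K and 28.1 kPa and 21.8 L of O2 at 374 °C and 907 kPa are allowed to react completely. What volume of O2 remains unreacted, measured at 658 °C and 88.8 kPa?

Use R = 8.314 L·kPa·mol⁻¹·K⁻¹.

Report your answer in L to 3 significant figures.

n(SO2) = PV/RT = (28.1 × 716) / (8.314 × 589) = 4.109 mol
n(O2) = PV/RT = (907 × 21.8) / (8.314 × 647.15) = 3.675 mol
For 4.109 mol SO2, stoichiometry requires (1/2) × 4.109 = 2.054 mol O2; 3.675 mol is available, so SO2 is limiting.
n(O2) consumed = (1/2) × 4.109 = 2.054 mol; remaining = 3.675 − 2.054 = 1.621 mol
V(O2) = nRT/P = 1.621 × 8.314 × 931.15 / 88.8 = 141.3 L

141 L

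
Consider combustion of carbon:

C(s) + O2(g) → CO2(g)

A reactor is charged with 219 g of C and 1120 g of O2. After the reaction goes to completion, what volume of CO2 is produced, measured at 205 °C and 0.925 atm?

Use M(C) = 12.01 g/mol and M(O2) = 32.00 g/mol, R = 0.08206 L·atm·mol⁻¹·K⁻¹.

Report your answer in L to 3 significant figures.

773 L

n(C) = 219 / 12.01 = 18.23 mol
n(O2) = 1120 / 32.00 = 35.00 mol
For 18.23 mol C, stoichiometry requires (1/1) × 18.23 = 18.23 mol O2; 35.00 mol is available, so C is limiting.
n(CO2) = (1/1) × 18.23 = 18.23 mol
V(CO2) = nRT/P = 18.23 × 0.08206 × 478.15 / 0.925 = 773.3 L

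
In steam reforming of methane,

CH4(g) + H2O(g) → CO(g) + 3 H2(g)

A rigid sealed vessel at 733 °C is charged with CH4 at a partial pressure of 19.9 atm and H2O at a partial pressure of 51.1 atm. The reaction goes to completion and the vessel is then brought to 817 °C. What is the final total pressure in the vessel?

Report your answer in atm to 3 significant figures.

Because the vessel is rigid and T is held at 733 °C, work the stoichiometry in partial pressures (P_i = n_iRT/V).
P(H2O) required for 19.9 atm of CH4 = (1/1) × 19.9 = 19.90 atm; available 51.1 atm, so CH4 is limiting.
P(H2O) remaining = 51.1 − (1/1) × 19.9 = 31.20 atm
P(gaseous products) = (1+3)/1 × 19.9 = 79.60 atm
P_total at 733 °C = 31.20 + 79.60 = 110.8 atm
Scaling to 817 °C: P = 110.8 × 1090.15/1006.15 = 120.1 atm

120 atm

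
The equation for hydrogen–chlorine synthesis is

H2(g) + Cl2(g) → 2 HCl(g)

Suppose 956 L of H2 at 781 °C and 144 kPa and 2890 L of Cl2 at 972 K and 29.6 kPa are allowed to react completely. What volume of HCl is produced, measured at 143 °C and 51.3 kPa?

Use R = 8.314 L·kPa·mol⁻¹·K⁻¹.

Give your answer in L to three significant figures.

1430 L

n(H2) = PV/RT = (144 × 956) / (8.314 × 1054.15) = 15.71 mol
n(Cl2) = PV/RT = (29.6 × 2890) / (8.314 × 972) = 10.59 mol
For 15.71 mol H2, stoichiometry requires (1/1) × 15.71 = 15.71 mol Cl2; 10.59 mol is available, so Cl2 is limiting.
n(HCl) = (2/1) × 10.59 = 21.18 mol
V(HCl) = nRT/P = 21.18 × 8.314 × 416.15 / 51.3 = 1428 L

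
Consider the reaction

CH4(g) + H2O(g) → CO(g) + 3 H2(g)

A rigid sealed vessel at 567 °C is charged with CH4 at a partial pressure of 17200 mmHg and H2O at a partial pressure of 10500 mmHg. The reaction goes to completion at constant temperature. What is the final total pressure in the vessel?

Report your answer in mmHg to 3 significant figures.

48700 mmHg

At constant V, partial pressures at 567 °C are proportional to moles, so apply stoichiometry directly to pressures.
P(H2O) required for 17200 mmHg of CH4 = (1/1) × 17200 = 17200 mmHg; available 10500 mmHg, so H2O is limiting.
P(CH4) remaining = 17200 − (1/1) × 10500 = 6700 mmHg
P(gaseous products) = (1+3)/1 × 10500 = 42000 mmHg
P_total at 567 °C = 6700 + 42000 = 48700 mmHg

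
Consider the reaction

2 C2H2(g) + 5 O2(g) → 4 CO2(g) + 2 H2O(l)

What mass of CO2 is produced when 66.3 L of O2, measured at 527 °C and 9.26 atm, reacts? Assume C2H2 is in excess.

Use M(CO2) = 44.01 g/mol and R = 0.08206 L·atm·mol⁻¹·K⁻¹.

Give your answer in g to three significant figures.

329 g

n(O2) = PV/RT = (9.26 × 66.3) / (0.08206 × 800.15) = 9.350 mol
n(CO2) = (4/5) × 9.350 = 7.480 mol
m(CO2) = 7.480 × 44.01 = 329.2 g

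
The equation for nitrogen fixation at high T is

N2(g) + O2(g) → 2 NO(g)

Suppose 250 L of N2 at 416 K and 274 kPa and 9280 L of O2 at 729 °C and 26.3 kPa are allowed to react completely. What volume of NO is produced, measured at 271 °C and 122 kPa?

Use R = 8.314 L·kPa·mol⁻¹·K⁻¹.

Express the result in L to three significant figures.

n(N2) = PV/RT = (274 × 250) / (8.314 × 416) = 19.81 mol
n(O2) = PV/RT = (26.3 × 9280) / (8.314 × 1002.15) = 29.29 mol
For 19.81 mol N2, stoichiometry requires (1/1) × 19.81 = 19.81 mol O2; 29.29 mol is available, so N2 is limiting.
n(NO) = (2/1) × 19.81 = 39.62 mol
V(NO) = nRT/P = 39.62 × 8.314 × 544.15 / 122 = 1469 L

1470 L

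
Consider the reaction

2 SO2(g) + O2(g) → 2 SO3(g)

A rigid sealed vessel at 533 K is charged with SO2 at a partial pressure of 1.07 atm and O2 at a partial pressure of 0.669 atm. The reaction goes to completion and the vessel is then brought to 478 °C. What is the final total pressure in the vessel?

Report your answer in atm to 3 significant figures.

At constant V, partial pressures at 533 K are proportional to moles, so apply stoichiometry directly to pressures.
P(O2) required for 1.07 atm of SO2 = (1/2) × 1.07 = 0.5350 atm; available 0.669 atm, so SO2 is limiting.
P(O2) remaining = 0.669 − (1/2) × 1.07 = 0.1340 atm
P(gaseous products) = (2)/2 × 1.07 = 1.070 atm
P_total at 533 K = 0.1340 + 1.070 = 1.204 atm
Scaling to 478 °C: P = 1.204 × 751.15/533 = 1.697 atm

1.70 atm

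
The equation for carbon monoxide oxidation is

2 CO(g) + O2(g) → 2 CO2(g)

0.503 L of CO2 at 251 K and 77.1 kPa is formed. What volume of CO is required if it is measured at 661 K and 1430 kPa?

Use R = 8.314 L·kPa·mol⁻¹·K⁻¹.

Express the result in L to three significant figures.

n(CO2) = PV/RT = (77.1 × 0.503) / (8.314 × 251) = 0.01858 mol
n(CO) = (2/2) × 0.01858 = 0.01858 mol
V = nRT/P = 0.01858 × 8.314 × 661 / 1430 = 0.07140 L

0.0714 L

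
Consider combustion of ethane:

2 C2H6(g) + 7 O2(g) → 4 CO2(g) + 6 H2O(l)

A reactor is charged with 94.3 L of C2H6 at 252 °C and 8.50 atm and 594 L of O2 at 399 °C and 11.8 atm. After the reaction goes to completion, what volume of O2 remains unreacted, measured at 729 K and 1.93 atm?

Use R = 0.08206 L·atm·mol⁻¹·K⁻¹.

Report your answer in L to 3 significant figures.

1920 L

n(C2H6) = PV/RT = (8.50 × 94.3) / (0.08206 × 525.15) = 18.60 mol
n(O2) = PV/RT = (11.8 × 594) / (0.08206 × 672.15) = 127.1 mol
For 18.60 mol C2H6, stoichiometry requires (7/2) × 18.60 = 65.10 mol O2; 127.1 mol is available, so C2H6 is limiting.
n(O2) consumed = (7/2) × 18.60 = 65.10 mol; remaining = 127.1 − 65.10 = 62.00 mol
V(O2) = nRT/P = 62.00 × 0.08206 × 729 / 1.93 = 1922 L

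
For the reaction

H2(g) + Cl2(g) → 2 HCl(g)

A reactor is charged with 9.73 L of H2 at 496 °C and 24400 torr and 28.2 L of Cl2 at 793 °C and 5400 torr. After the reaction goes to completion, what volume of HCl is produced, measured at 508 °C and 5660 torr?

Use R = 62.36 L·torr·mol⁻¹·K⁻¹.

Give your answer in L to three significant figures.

n(H2) = PV/RT = (24400 × 9.73) / (62.36 × 769.15) = 4.950 mol
n(Cl2) = PV/RT = (5400 × 28.2) / (62.36 × 1066.15) = 2.290 mol
For 4.950 mol H2, stoichiometry requires (1/1) × 4.950 = 4.950 mol Cl2; 2.290 mol is available, so Cl2 is limiting.
n(HCl) = (2/1) × 2.290 = 4.580 mol
V(HCl) = nRT/P = 4.580 × 62.36 × 781.15 / 5660 = 39.42 L

39.4 L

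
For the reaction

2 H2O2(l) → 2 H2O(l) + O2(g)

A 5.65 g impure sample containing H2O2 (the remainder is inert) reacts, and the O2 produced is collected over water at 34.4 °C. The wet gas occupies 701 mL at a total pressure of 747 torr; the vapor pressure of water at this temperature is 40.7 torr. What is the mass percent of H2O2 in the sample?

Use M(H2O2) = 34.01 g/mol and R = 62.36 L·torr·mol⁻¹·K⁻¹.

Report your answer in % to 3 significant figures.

31.1 %

P(O2) = 747 − 40.7 = 706.3 torr
n(O2) = PV/RT = (706.3 × 0.7010) / (62.36 × 307.55) = 0.02582 mol
n(H2O2) = (2/1) × 0.02582 = 0.05164 mol
m(H2O2) = 0.05164 × 34.01 = 1.756 g
%H2O2 = 1.756 / 5.65 × 100 = 31.08%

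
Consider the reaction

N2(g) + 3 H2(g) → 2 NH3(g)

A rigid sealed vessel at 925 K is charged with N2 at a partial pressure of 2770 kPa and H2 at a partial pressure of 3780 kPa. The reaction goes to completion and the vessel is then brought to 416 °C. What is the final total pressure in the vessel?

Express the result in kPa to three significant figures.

Because the vessel is rigid and T is held at 925 K, work the stoichiometry in partial pressures (P_i = n_iRT/V).
P(H2) required for 2770 kPa of N2 = (3/1) × 2770 = 8310 kPa; available 3780 kPa, so H2 is limiting.
P(N2) remaining = 2770 − (1/3) × 3780 = 1510 kPa
P(gaseous products) = (2)/3 × 3780 = 2520 kPa
P_total at 925 K = 1510 + 2520 = 4030 kPa
Scaling to 416 °C: P = 4030 × 689.15/925 = 3002 kPa

3000 kPa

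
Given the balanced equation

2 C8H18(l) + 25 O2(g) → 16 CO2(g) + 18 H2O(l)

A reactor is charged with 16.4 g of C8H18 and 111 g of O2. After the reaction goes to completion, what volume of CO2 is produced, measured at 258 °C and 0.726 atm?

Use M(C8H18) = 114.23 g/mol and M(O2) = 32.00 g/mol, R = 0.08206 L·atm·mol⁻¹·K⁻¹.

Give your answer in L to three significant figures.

n(C8H18) = 16.4 / 114.23 = 0.1436 mol
n(O2) = 111 / 32.00 = 3.469 mol
For 0.1436 mol C8H18, stoichiometry requires (25/2) × 0.1436 = 1.795 mol O2; 3.469 mol is available, so C8H18 is limiting.
n(CO2) = (16/2) × 0.1436 = 1.149 mol
V(CO2) = nRT/P = 1.149 × 0.08206 × 531.15 / 0.726 = 68.98 L

69.0 L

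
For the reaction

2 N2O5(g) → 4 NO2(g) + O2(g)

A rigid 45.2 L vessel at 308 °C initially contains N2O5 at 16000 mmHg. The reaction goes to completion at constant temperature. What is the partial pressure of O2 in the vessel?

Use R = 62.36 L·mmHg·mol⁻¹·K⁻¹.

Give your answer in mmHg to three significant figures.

8000 mmHg

n(N2O5)₀ = PV/RT = (16000 × 45.2) / (62.36 × 581.15) = 19.96 mol
n(O2) = (1/2) × 19.96 = 9.980 mol
P(O2) = nRT/V = 9.980 × 62.36 × 581.15 / 45.2 = 8002 mmHg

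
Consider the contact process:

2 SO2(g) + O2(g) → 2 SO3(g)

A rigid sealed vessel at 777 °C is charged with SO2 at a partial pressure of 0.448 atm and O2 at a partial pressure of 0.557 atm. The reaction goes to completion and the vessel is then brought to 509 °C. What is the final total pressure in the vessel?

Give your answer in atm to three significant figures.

0.582 atm

With V and T fixed, P_i ∝ n_i, so the mole ratios apply directly to partial pressures at 777 °C.
P(O2) required for 0.448 atm of SO2 = (1/2) × 0.448 = 0.2240 atm; available 0.557 atm, so SO2 is limiting.
P(O2) remaining = 0.557 − (1/2) × 0.448 = 0.3330 atm
P(gaseous products) = (2)/2 × 0.448 = 0.4480 atm
P_total at 777 °C = 0.3330 + 0.4480 = 0.7810 atm
Scaling to 509 °C: P = 0.7810 × 782.15/1050.15 = 0.5817 atm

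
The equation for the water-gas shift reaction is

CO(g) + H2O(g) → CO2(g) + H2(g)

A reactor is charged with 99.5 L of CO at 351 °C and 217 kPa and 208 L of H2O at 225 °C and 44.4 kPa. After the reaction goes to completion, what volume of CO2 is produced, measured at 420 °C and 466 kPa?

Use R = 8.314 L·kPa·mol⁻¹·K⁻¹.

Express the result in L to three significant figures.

27.6 L

n(CO) = PV/RT = (217 × 99.5) / (8.314 × 624.15) = 4.161 mol
n(H2O) = PV/RT = (44.4 × 208) / (8.314 × 498.15) = 2.230 mol
For 4.161 mol CO, stoichiometry requires (1/1) × 4.161 = 4.161 mol H2O; 2.230 mol is available, so H2O is limiting.
n(CO2) = (1/1) × 2.230 = 2.230 mol
V(CO2) = nRT/P = 2.230 × 8.314 × 693.15 / 466 = 27.58 L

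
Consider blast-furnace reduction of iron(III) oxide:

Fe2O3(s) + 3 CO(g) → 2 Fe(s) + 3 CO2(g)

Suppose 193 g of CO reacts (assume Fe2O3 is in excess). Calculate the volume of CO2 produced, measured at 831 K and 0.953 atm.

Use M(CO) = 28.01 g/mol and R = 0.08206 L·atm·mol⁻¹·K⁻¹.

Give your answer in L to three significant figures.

n(CO) = 193.0 / 28.01 = 6.890 mol
n(CO2) = (3/3) × 6.890 = 6.890 mol
V = nRT/P = 6.890 × 0.08206 × 831 / 0.953 = 493.0 L

493 L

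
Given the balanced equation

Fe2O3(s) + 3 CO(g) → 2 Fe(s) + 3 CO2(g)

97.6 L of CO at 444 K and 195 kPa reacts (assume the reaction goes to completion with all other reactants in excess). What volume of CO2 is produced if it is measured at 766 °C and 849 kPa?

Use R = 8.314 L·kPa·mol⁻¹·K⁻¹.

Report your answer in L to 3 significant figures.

52.5 L

n(CO) = PV/RT = (195 × 97.6) / (8.314 × 444) = 5.156 mol
n(CO2) = (3/3) × 5.156 = 5.156 mol
V = nRT/P = 5.156 × 8.314 × 1039.15 / 849 = 52.47 L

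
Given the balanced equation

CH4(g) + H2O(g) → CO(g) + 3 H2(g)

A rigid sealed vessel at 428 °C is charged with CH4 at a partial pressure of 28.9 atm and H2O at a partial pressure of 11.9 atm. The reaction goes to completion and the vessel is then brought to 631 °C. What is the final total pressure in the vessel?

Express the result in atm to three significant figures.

With V and T fixed, P_i ∝ n_i, so the mole ratios apply directly to partial pressures at 428 °C.
P(H2O) required for 28.9 atm of CH4 = (1/1) × 28.9 = 28.90 atm; available 11.9 atm, so H2O is limiting.
P(CH4) remaining = 28.9 − (1/1) × 11.9 = 17.00 atm
P(gaseous products) = (1+3)/1 × 11.9 = 47.60 atm
P_total at 428 °C = 17.00 + 47.60 = 64.60 atm
Scaling to 631 °C: P = 64.60 × 904.15/701.15 = 83.30 atm

83.3 atm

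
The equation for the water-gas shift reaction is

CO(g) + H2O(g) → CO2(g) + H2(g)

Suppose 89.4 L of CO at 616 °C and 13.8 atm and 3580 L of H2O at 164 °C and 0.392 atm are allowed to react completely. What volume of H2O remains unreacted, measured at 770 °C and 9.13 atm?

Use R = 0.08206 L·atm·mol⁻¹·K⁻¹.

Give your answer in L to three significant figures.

208 L

n(CO) = PV/RT = (13.8 × 89.4) / (0.08206 × 889.15) = 16.91 mol
n(H2O) = PV/RT = (0.392 × 3580) / (0.08206 × 437.15) = 39.12 mol
For 16.91 mol CO, stoichiometry requires (1/1) × 16.91 = 16.91 mol H2O; 39.12 mol is available, so CO is limiting.
n(H2O) consumed = (1/1) × 16.91 = 16.91 mol; remaining = 39.12 − 16.91 = 22.21 mol
V(H2O) = nRT/P = 22.21 × 0.08206 × 1043.15 / 9.13 = 208.2 L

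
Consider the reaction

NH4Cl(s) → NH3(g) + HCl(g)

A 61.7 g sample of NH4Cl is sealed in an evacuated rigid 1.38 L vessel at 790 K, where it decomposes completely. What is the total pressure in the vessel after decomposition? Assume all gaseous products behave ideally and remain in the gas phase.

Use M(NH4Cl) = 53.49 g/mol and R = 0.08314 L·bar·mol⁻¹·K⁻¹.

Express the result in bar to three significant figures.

n(NH4Cl) = 61.7 / 53.49 = 1.153 mol
n(gas produced) = (2/1) × 1.153 = 2.306 mol
P = nRT/V = 2.306 × 0.08314 × 790 / 1.38 = 109.8 bar

110 bar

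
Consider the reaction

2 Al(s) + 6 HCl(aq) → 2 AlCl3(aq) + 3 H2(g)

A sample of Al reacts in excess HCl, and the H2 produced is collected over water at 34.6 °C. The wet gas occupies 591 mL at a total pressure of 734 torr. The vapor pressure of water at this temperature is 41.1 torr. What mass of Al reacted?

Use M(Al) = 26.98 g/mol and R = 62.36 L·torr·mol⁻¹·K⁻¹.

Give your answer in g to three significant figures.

P(H2) = 734 − 41.1 = 692.9 torr
n(H2) = PV/RT = (692.9 × 0.5910) / (62.36 × 307.75) = 0.02134 mol
n(Al) = (2/3) × 0.02134 = 0.01423 mol
m(Al) = 0.01423 × 26.98 = 0.3839 g

0.384 g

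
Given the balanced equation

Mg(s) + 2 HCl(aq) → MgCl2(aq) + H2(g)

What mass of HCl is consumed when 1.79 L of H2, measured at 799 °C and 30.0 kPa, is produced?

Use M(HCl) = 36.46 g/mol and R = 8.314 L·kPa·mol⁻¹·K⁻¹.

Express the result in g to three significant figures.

0.439 g

n(H2) = PV/RT = (30.0 × 1.79) / (8.314 × 1072.15) = 0.006024 mol
n(HCl) = (2/1) × 0.006024 = 0.01205 mol
m(HCl) = 0.01205 × 36.46 = 0.4393 g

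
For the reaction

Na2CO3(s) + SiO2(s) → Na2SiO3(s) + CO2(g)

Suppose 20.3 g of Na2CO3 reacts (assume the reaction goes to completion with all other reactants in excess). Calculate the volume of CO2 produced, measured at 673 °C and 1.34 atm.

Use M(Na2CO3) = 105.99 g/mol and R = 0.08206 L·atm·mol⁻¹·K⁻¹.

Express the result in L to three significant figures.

11.1 L

n(Na2CO3) = 20.30 / 105.99 = 0.1915 mol
n(CO2) = (1/1) × 0.1915 = 0.1915 mol
V = nRT/P = 0.1915 × 0.08206 × 946.15 / 1.34 = 11.10 L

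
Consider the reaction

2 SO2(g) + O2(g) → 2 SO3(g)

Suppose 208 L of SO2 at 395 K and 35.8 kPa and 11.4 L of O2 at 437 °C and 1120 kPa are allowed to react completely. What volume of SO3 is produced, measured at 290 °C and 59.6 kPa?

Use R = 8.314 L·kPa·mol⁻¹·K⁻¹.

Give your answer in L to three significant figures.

n(SO2) = PV/RT = (35.8 × 208) / (8.314 × 395) = 2.267 mol
n(O2) = PV/RT = (1120 × 11.4) / (8.314 × 710.15) = 2.163 mol
For 2.267 mol SO2, stoichiometry requires (1/2) × 2.267 = 1.133 mol O2; 2.163 mol is available, so SO2 is limiting.
n(SO3) = (2/2) × 2.267 = 2.267 mol
V(SO3) = nRT/P = 2.267 × 8.314 × 563.15 / 59.6 = 178.1 L

178 L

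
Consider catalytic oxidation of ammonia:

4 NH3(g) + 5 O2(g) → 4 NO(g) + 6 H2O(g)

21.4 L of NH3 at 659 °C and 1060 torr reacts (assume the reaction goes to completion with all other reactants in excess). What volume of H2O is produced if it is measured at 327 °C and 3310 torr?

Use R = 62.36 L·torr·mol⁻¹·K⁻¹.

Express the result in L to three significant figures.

n(NH3) = PV/RT = (1060 × 21.4) / (62.36 × 932.15) = 0.3902 mol
n(H2O) = (6/4) × 0.3902 = 0.5853 mol
V = nRT/P = 0.5853 × 62.36 × 600.15 / 3310 = 6.618 L

6.62 L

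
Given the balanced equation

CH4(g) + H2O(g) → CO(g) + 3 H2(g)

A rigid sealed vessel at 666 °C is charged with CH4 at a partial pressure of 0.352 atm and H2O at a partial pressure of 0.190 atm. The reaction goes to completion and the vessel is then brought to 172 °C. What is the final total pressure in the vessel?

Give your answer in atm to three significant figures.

With V and T fixed, P_i ∝ n_i, so the mole ratios apply directly to partial pressures at 666 °C.
P(H2O) required for 0.352 atm of CH4 = (1/1) × 0.352 = 0.3520 atm; available 0.190 atm, so H2O is limiting.
P(CH4) remaining = 0.352 − (1/1) × 0.190 = 0.1620 atm
P(gaseous products) = (1+3)/1 × 0.190 = 0.7600 atm
P_total at 666 °C = 0.1620 + 0.7600 = 0.9220 atm
Scaling to 172 °C: P = 0.9220 × 445.15/939.15 = 0.4370 atm

0.437 atm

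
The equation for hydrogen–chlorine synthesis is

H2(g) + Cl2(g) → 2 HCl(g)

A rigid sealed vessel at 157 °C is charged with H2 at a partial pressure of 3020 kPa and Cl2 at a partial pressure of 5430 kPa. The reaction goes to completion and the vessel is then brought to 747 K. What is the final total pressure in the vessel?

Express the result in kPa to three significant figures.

14700 kPa

With V and T fixed, P_i ∝ n_i, so the mole ratios apply directly to partial pressures at 157 °C.
P(Cl2) required for 3020 kPa of H2 = (1/1) × 3020 = 3020 kPa; available 5430 kPa, so H2 is limiting.
P(Cl2) remaining = 5430 − (1/1) × 3020 = 2410 kPa
P(gaseous products) = (2)/1 × 3020 = 6040 kPa
P_total at 157 °C = 2410 + 6040 = 8450 kPa
Scaling to 747 K: P = 8450 × 747/430.15 = 14670 kPa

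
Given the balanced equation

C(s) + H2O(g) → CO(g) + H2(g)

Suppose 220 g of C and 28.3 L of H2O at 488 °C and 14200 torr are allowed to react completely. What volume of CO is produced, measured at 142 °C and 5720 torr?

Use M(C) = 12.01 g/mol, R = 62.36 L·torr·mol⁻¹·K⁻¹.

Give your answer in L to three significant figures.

n(C) = 220 / 12.01 = 18.32 mol
n(H2O) = PV/RT = (14200 × 28.3) / (62.36 × 761.15) = 8.466 mol
For 18.32 mol C, stoichiometry requires (1/1) × 18.32 = 18.32 mol H2O; 8.466 mol is available, so H2O is limiting.
n(CO) = (1/1) × 8.466 = 8.466 mol
V(CO) = nRT/P = 8.466 × 62.36 × 415.15 / 5720 = 38.32 L

38.3 L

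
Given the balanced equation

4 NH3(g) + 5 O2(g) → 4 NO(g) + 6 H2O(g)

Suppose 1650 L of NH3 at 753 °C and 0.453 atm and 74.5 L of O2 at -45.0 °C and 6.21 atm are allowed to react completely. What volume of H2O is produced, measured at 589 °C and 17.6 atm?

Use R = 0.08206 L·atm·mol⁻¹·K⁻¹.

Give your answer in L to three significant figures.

n(NH3) = PV/RT = (0.453 × 1650) / (0.08206 × 1026.15) = 8.876 mol
n(O2) = PV/RT = (6.21 × 74.5) / (0.08206 × 228.15) = 24.71 mol
For 8.876 mol NH3, stoichiometry requires (5/4) × 8.876 = 11.09 mol O2; 24.71 mol is available, so NH3 is limiting.
n(H2O) = (6/4) × 8.876 = 13.31 mol
V(H2O) = nRT/P = 13.31 × 0.08206 × 862.15 / 17.6 = 53.50 L

53.5 L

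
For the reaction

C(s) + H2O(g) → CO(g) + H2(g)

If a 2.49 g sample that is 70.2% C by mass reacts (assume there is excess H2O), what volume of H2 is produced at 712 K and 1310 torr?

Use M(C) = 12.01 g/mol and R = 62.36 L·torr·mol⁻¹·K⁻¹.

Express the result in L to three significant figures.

mass of C = 2.49 × 70.2/100 = 1.748 g
n(C) = 1.748 / 12.01 = 0.1455 mol
n(H2) = (1/1) × 0.1455 = 0.1455 mol
V = nRT/P = 0.1455 × 62.36 × 712 / 1310 = 4.931 L

4.93 L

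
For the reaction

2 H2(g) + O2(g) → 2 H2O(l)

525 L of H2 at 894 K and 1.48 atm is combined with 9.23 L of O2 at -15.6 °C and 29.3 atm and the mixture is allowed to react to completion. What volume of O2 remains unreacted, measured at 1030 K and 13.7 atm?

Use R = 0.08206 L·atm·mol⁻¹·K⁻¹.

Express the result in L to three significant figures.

n(H2) = PV/RT = (1.48 × 525) / (0.08206 × 894) = 10.59 mol
n(O2) = PV/RT = (29.3 × 9.23) / (0.08206 × 257.55) = 12.80 mol
For 10.59 mol H2, stoichiometry requires (1/2) × 10.59 = 5.295 mol O2; 12.80 mol is available, so H2 is limiting.
n(O2) consumed = (1/2) × 10.59 = 5.295 mol; remaining = 12.80 − 5.295 = 7.505 mol
V(O2) = nRT/P = 7.505 × 0.08206 × 1030 / 13.7 = 46.30 L

46.3 L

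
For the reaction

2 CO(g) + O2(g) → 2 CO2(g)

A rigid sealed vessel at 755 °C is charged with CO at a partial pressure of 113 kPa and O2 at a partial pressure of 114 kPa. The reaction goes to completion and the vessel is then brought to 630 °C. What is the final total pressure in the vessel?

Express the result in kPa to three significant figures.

At constant V, partial pressures at 755 °C are proportional to moles, so apply stoichiometry directly to pressures.
P(O2) required for 113 kPa of CO = (1/2) × 113 = 56.50 kPa; available 114 kPa, so CO is limiting.
P(O2) remaining = 114 − (1/2) × 113 = 57.50 kPa
P(gaseous products) = (2)/2 × 113 = 113.0 kPa
P_total at 755 °C = 57.50 + 113.0 = 170.5 kPa
Scaling to 630 °C: P = 170.5 × 903.15/1028.15 = 149.8 kPa

150 kPa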